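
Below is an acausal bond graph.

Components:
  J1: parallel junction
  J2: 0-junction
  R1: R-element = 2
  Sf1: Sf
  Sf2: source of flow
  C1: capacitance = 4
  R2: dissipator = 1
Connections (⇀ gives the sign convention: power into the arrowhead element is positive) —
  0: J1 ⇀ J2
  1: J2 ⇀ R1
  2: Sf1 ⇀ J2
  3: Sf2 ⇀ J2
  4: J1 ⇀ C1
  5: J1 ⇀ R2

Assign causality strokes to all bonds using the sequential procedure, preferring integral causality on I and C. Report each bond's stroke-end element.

#2 →Sf1  (Sf1 fixes flow; stroke at Sf1)
#3 →Sf2  (Sf2: flow source, stroke at near end)
#4 →J1  (C1 integral (e out))
#0 →J2  (common-e at J1 fixed by 4)
#5 →R2  (J1 effort already set via bond 4)
#1 →R1  (J2 effort already set via bond 0)

bond 0 stroke→J2
bond 1 stroke→R1
bond 2 stroke→Sf1
bond 3 stroke→Sf2
bond 4 stroke→J1
bond 5 stroke→R2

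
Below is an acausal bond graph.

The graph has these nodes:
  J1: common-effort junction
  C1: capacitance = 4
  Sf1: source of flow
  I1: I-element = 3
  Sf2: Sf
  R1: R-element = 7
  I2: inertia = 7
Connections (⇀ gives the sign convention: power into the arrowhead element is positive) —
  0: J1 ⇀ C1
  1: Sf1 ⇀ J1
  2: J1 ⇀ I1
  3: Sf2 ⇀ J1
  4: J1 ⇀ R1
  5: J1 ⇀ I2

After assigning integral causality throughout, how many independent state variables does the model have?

3  (C1, I1, I2 all integral)

bond 1 stroke at Sf1  (Sf1 fixes flow; stroke at Sf1)
bond 3 stroke at Sf2  (Sf2 fixes flow; stroke at Sf2)
bond 0 stroke at J1  (C1 integral (e out))
bond 2 stroke at I1  (J1 effort already set via bond 0)
bond 4 stroke at R1  (common-e at J1 fixed by 0)
bond 5 stroke at I2  (0-jn J1 has e-setter on 0)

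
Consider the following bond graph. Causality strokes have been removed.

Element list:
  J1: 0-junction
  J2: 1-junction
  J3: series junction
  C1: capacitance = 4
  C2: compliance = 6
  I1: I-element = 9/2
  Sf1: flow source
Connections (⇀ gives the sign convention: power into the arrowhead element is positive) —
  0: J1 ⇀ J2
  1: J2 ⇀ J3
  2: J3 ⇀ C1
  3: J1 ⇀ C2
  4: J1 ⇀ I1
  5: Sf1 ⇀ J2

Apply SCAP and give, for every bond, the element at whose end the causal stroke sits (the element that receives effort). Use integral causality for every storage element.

#5 stroke at Sf1  (Sf1 fixes flow; stroke at Sf1)
#0 stroke at J2  (J2 flow already set via bond 5)
#1 stroke at J2  (common-f at J2 fixed by 5)
#2 stroke at J3  (J3 flow already set via bond 1)
#3 stroke at J1  (C2 integral (e out))
#4 stroke at I1  (J1 effort already set via bond 3)

#0 |J2
#1 |J2
#2 |J3
#3 |J1
#4 |I1
#5 |Sf1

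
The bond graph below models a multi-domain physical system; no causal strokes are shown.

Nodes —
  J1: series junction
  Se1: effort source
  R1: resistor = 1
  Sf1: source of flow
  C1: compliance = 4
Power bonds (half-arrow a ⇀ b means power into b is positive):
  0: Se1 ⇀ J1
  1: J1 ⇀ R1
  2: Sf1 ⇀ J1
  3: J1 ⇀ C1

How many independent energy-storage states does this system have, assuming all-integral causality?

bond 0 |J1  (Se1 (Se) sets effort on bond)
bond 2 |Sf1  (Sf1: flow source, stroke at near end)
bond 1 |J1  (J1 flow already set via bond 2)
bond 3 |J1  (J1 flow already set via bond 2)

1  (C1 all integral)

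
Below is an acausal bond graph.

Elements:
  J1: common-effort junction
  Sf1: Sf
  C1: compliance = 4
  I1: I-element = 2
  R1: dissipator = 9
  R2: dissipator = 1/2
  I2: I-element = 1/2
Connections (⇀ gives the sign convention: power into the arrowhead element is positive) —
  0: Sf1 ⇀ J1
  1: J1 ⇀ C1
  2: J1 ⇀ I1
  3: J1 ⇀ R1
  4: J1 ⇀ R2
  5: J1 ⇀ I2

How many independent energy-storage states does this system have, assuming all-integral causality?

3  (C1, I1, I2 all integral)

β0 |Sf1  (Sf1 (Sf) sets flow on bond)
β1 |J1  (prefer integral on C1)
β2 |I1  (0-jn J1 has e-setter on 1)
β3 |R1  (J1 effort already set via bond 1)
β4 |R2  (common-e at J1 fixed by 1)
β5 |I2  (common-e at J1 fixed by 1)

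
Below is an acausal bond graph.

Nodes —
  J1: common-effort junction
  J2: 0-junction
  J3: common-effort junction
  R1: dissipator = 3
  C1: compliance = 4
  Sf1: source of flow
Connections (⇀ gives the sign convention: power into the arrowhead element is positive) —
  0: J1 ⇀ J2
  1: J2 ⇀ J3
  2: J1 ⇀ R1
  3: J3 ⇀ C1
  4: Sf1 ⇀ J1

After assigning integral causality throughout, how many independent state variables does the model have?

#4 stroke at Sf1  (Sf1 fixes flow; stroke at Sf1)
#3 stroke at J3  (C1 outputs effort q/C1)
#1 stroke at J2  (J3: bond 3 brought effort, rest push out)
#0 stroke at J1  (J2: bond 1 brought effort, rest push out)
#2 stroke at R1  (common-e at J1 fixed by 0)

1  (C1 all integral)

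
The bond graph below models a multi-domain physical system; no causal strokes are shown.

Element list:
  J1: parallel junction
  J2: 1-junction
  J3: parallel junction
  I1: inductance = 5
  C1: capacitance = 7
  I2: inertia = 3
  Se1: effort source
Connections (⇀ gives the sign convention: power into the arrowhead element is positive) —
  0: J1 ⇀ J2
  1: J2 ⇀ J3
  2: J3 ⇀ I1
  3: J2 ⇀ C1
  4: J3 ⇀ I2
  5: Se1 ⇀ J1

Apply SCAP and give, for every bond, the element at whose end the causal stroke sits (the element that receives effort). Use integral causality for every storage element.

β5 stroke→J1  (source Se1 imposes e)
β0 stroke→J2  (J1: bond 5 brought effort, rest push out)
β2 stroke→I1  (I1 outputs flow p/I1)
β3 stroke→J2  (prefer integral on C1)
β1 stroke→J3  (closing 1-jn rule on J2)
β4 stroke→I2  (common-e at J3 fixed by 1)

bond 0 →J2
bond 1 →J3
bond 2 →I1
bond 3 →J2
bond 4 →I2
bond 5 →J1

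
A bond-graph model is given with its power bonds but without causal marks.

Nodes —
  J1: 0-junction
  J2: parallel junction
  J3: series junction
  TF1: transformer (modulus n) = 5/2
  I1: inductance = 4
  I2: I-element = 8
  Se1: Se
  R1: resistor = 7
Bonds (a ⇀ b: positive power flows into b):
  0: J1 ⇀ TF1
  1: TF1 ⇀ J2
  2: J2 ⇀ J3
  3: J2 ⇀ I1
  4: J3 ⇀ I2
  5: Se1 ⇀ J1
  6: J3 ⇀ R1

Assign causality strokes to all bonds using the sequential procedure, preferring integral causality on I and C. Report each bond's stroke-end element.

bond 5 |J1  (Se1 (Se) sets effort on bond)
bond 0 |TF1  (J1 effort already set via bond 5)
bond 1 |J2  (TF TF1: opposite of bond 0)
bond 2 |J3  (J2: bond 1 brought effort, rest push out)
bond 3 |I1  (0-jn J2 has e-setter on 1)
bond 4 |I2  (prefer integral on I2)
bond 6 |J3  (J3 flow already set via bond 4)

#0 stroke→TF1
#1 stroke→J2
#2 stroke→J3
#3 stroke→I1
#4 stroke→I2
#5 stroke→J1
#6 stroke→J3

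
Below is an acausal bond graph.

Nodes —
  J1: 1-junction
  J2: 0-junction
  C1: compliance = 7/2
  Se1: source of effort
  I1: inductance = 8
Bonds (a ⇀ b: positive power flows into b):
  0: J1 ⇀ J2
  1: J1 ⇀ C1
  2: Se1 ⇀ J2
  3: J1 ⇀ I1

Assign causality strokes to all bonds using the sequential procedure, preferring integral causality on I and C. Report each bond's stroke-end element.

b0 →J1
b1 →J1
b2 →J2
b3 →I1

β2 stroke→J2  (Se1: effort source, stroke at far end)
β0 stroke→J1  (common-e at J2 fixed by 2)
β1 stroke→J1  (C1 integral (e out))
β3 stroke→I1  (J1: last free bond brings flow in)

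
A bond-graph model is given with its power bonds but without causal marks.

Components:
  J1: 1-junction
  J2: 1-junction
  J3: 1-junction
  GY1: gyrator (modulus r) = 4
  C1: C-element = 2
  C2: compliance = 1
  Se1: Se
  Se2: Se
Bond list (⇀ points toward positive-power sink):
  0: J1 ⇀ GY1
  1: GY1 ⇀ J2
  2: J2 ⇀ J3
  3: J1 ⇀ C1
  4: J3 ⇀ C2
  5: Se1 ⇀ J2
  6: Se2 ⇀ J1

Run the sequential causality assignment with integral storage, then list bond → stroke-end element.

#5 |J2  (Se1 fixes effort; stroke away)
#6 |J1  (Se2 fixes effort; stroke away)
#3 |J1  (C1 integral (e out))
#0 |GY1  (only one flow-in slot at J1)
#1 |GY1  (GY1 both-in/both-out from 0)
#2 |J2  (common-f at J2 fixed by 1)
#4 |J3  (J3 flow already set via bond 2)

b0 →GY1
b1 →GY1
b2 →J2
b3 →J1
b4 →J3
b5 →J2
b6 →J1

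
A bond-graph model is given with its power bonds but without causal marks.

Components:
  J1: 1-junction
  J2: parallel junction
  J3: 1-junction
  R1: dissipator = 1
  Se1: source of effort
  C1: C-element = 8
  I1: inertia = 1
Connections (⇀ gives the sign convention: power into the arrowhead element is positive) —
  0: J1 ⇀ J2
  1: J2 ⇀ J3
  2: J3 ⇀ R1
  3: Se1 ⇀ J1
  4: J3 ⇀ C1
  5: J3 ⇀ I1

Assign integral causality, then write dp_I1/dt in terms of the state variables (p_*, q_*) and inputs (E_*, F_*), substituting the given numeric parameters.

b3 →J1  (source Se1 imposes e)
b0 →J2  (only one flow-in slot at J1)
b1 →J3  (J2 effort already set via bond 0)
b4 →J3  (C1 outputs effort q/C1)
b5 →I1  (I1 integral (f out))
b2 →J3  (J3: bond 5 brought flow, rest push out)

dp_I1/dt = E_Se1 - p_I1 - q_C1/8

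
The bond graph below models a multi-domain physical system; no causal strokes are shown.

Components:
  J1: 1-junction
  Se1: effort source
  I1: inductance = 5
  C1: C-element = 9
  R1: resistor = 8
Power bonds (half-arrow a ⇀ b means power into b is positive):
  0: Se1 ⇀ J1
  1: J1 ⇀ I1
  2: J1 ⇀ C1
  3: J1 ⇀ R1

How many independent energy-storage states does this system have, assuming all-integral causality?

b0 stroke→J1  (Se1 (Se) sets effort on bond)
b1 stroke→I1  (prefer integral on I1)
b2 stroke→J1  (common-f at J1 fixed by 1)
b3 stroke→J1  (J1: bond 1 brought flow, rest push out)

2  (C1, I1 all integral)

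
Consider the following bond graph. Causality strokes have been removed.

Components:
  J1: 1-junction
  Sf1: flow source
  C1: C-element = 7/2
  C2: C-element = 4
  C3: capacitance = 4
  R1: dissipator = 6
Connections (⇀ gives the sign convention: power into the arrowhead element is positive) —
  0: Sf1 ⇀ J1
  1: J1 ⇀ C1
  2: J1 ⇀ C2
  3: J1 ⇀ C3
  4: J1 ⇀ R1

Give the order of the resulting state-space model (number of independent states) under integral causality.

3  (C1, C2, C3 all integral)

bond 0 |Sf1  (source Sf1 imposes f)
bond 1 |J1  (J1 flow already set via bond 0)
bond 2 |J1  (1-jn J1 has f-setter on 0)
bond 3 |J1  (J1: bond 0 brought flow, rest push out)
bond 4 |J1  (J1: bond 0 brought flow, rest push out)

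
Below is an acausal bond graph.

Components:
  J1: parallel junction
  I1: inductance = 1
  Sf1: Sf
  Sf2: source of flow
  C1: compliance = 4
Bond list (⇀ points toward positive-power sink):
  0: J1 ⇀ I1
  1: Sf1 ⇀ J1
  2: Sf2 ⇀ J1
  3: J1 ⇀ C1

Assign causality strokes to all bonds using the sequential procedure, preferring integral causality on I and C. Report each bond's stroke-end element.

bond 0 stroke→I1
bond 1 stroke→Sf1
bond 2 stroke→Sf2
bond 3 stroke→J1

β1 |Sf1  (source Sf1 imposes f)
β2 |Sf2  (Sf2 fixes flow; stroke at Sf2)
β0 |I1  (I1 integral (f out))
β3 |J1  (only one effort-in slot at J1)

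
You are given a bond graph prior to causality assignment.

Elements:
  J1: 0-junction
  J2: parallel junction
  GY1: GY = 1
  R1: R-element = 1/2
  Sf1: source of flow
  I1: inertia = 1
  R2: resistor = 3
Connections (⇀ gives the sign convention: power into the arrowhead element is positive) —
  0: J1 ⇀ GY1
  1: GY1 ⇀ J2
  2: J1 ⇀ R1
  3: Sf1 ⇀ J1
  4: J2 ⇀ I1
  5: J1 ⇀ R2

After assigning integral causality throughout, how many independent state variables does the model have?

bond 3 |Sf1  (Sf1: flow source, stroke at near end)
bond 4 |I1  (I1 integral (f out))
bond 1 |J2  (only one effort-in slot at J2)
bond 0 |J1  (GY1 both-in/both-out from 1)
bond 2 |R1  (J1 effort already set via bond 0)
bond 5 |R2  (common-e at J1 fixed by 0)

1  (I1 all integral)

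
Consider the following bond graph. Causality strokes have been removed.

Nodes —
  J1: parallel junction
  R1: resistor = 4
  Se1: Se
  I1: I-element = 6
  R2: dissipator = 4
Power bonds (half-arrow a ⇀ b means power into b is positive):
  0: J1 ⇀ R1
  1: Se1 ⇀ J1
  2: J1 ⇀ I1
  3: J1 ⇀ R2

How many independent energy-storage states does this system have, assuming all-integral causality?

1  (I1 all integral)

b1 →J1  (Se1: effort source, stroke at far end)
b0 →R1  (common-e at J1 fixed by 1)
b2 →I1  (0-jn J1 has e-setter on 1)
b3 →R2  (J1 effort already set via bond 1)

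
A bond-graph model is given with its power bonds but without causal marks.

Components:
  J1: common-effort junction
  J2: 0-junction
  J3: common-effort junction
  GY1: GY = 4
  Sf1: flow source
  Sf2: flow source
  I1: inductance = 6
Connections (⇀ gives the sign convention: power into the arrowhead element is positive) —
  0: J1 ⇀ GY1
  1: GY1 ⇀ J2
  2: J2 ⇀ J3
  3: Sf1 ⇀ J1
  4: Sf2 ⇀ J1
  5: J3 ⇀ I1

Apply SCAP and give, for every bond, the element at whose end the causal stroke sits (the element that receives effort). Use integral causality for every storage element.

#0 |J1
#1 |J2
#2 |J3
#3 |Sf1
#4 |Sf2
#5 |I1

#3 →Sf1  (Sf1 (Sf) sets flow on bond)
#4 →Sf2  (Sf2: flow source, stroke at near end)
#0 →J1  (J1 needs exactly one e-in)
#1 →J2  (through GY1, causality inverts; strokes same side of GY1)
#2 →J3  (common-e at J2 fixed by 1)
#5 →I1  (0-jn J3 has e-setter on 2)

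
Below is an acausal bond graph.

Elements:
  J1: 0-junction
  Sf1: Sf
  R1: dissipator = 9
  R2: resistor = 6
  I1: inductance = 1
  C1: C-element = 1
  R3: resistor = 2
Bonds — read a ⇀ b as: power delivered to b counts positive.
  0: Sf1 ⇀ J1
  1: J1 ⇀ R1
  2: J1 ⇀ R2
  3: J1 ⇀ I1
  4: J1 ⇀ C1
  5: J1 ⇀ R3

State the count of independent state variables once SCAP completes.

2  (C1, I1 all integral)

#0 stroke→Sf1  (Sf1 (Sf) sets flow on bond)
#3 stroke→I1  (prefer integral on I1)
#4 stroke→J1  (C1 integral (e out))
#1 stroke→R1  (common-e at J1 fixed by 4)
#2 stroke→R2  (J1: bond 4 brought effort, rest push out)
#5 stroke→R3  (J1: bond 4 brought effort, rest push out)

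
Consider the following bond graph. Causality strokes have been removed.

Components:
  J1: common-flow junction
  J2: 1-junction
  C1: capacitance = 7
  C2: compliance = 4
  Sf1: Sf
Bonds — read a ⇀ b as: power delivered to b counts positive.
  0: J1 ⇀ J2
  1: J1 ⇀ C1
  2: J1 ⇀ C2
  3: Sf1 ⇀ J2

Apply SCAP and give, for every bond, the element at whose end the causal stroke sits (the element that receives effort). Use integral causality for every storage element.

β3 |Sf1  (Sf1: flow source, stroke at near end)
β0 |J2  (common-f at J2 fixed by 3)
β1 |J1  (J1 flow already set via bond 0)
β2 |J1  (1-jn J1 has f-setter on 0)

bond 0 stroke at J2
bond 1 stroke at J1
bond 2 stroke at J1
bond 3 stroke at Sf1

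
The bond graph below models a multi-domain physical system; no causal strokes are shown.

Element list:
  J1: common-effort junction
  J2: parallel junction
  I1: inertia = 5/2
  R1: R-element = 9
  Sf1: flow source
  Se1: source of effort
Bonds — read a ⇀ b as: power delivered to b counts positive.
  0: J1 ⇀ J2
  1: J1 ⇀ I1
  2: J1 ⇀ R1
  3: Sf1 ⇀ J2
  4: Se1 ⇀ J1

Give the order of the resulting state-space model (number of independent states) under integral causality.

β3 stroke at Sf1  (Sf1: flow source, stroke at near end)
β4 stroke at J1  (Se1: effort source, stroke at far end)
β0 stroke at J2  (J1 effort already set via bond 4)
β1 stroke at I1  (J1: bond 4 brought effort, rest push out)
β2 stroke at R1  (J1 effort already set via bond 4)

1  (I1 all integral)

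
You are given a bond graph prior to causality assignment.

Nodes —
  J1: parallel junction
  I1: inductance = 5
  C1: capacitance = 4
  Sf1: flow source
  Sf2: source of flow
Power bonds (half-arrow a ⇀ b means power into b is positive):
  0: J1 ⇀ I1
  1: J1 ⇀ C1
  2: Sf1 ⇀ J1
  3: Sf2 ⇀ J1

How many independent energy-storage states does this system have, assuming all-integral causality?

2  (C1, I1 all integral)

#2 →Sf1  (Sf1: flow source, stroke at near end)
#3 →Sf2  (Sf2 (Sf) sets flow on bond)
#0 →I1  (I1 integral (f out))
#1 →J1  (closing 0-jn rule on J1)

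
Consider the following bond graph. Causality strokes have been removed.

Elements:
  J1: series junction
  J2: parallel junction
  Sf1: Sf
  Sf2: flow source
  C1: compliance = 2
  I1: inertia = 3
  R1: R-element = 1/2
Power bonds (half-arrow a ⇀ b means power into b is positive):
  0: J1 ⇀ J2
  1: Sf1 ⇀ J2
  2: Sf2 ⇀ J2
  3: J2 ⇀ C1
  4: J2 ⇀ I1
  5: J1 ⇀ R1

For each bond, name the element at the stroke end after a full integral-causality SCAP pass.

bond 0 |J1
bond 1 |Sf1
bond 2 |Sf2
bond 3 |J2
bond 4 |I1
bond 5 |R1

β1 stroke→Sf1  (Sf1: flow source, stroke at near end)
β2 stroke→Sf2  (Sf2 fixes flow; stroke at Sf2)
β3 stroke→J2  (C1: C, integral causality)
β0 stroke→J1  (common-e at J2 fixed by 3)
β4 stroke→I1  (J2 effort already set via bond 3)
β5 stroke→R1  (closing 1-jn rule on J1)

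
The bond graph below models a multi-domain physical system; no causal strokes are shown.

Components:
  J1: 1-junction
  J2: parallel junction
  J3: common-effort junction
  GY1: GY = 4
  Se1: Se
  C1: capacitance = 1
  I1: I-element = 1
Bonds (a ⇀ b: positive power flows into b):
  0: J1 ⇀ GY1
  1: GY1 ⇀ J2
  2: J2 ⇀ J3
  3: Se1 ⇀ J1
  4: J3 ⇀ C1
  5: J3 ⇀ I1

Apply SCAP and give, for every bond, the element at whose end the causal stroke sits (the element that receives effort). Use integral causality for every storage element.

b0 |GY1
b1 |GY1
b2 |J2
b3 |J1
b4 |J3
b5 |I1

b3 |J1  (Se1 fixes effort; stroke away)
b0 |GY1  (J1 needs exactly one f-in)
b1 |GY1  (GY1 both-in/both-out from 0)
b2 |J2  (J2: last free bond brings effort in)
b4 |J3  (prefer integral on C1)
b5 |I1  (0-jn J3 has e-setter on 4)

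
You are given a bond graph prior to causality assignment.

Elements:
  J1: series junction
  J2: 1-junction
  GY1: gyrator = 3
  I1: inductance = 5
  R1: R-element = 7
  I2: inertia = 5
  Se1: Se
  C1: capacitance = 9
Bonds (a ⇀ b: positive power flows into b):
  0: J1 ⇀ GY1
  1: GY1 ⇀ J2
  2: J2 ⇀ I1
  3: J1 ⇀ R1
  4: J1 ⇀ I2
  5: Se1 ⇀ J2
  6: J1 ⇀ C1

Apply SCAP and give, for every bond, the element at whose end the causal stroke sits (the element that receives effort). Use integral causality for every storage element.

β0 →J1
β1 →J2
β2 →I1
β3 →J1
β4 →I2
β5 →J2
β6 →J1

β5 |J2  (Se1 (Se) sets effort on bond)
β2 |I1  (I1 outputs flow p/I1)
β1 |J2  (1-jn J2 has f-setter on 2)
β0 |J1  (GY1 both-in/both-out from 1)
β4 |I2  (I2 outputs flow p/I2)
β3 |J1  (1-jn J1 has f-setter on 4)
β6 |J1  (J1: bond 4 brought flow, rest push out)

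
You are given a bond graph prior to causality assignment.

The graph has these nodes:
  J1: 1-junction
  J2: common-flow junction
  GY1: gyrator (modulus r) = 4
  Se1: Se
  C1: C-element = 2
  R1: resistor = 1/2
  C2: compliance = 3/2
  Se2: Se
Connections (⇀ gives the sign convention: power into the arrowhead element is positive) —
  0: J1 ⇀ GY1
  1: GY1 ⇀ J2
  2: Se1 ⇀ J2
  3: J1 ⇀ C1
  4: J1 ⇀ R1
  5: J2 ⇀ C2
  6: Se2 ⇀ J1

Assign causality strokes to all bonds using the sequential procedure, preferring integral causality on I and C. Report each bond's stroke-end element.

b0 stroke at GY1
b1 stroke at GY1
b2 stroke at J2
b3 stroke at J1
b4 stroke at J1
b5 stroke at J2
b6 stroke at J1

b2 stroke at J2  (source Se1 imposes e)
b6 stroke at J1  (Se2 fixes effort; stroke away)
b3 stroke at J1  (C1 integral (e out))
b5 stroke at J2  (C2: C, integral causality)
b1 stroke at GY1  (J2 needs exactly one f-in)
b0 stroke at GY1  (through GY1, causality inverts; strokes same side of GY1)
b4 stroke at J1  (J1: bond 0 brought flow, rest push out)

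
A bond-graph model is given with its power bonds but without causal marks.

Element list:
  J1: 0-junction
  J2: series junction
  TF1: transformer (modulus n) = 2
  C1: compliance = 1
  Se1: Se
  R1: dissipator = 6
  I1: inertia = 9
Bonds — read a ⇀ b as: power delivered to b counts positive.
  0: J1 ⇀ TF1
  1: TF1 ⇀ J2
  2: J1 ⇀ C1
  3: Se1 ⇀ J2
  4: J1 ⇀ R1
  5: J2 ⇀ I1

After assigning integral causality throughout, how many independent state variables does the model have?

2  (C1, I1 all integral)

#3 stroke at J2  (Se1: effort source, stroke at far end)
#2 stroke at J1  (C1 integral (e out))
#0 stroke at TF1  (J1 effort already set via bond 2)
#4 stroke at R1  (common-e at J1 fixed by 2)
#1 stroke at J2  (TF TF1: opposite of bond 0)
#5 stroke at I1  (J2 needs exactly one f-in)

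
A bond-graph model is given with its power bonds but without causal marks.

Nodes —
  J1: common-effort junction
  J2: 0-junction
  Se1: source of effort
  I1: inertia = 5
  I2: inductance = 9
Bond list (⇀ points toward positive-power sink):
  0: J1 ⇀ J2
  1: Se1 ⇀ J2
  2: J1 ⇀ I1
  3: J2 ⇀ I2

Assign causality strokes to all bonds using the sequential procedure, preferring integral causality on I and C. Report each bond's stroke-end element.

β1 stroke→J2  (Se1 (Se) sets effort on bond)
β0 stroke→J1  (J2: bond 1 brought effort, rest push out)
β3 stroke→I2  (0-jn J2 has e-setter on 1)
β2 stroke→I1  (0-jn J1 has e-setter on 0)

β0 →J1
β1 →J2
β2 →I1
β3 →I2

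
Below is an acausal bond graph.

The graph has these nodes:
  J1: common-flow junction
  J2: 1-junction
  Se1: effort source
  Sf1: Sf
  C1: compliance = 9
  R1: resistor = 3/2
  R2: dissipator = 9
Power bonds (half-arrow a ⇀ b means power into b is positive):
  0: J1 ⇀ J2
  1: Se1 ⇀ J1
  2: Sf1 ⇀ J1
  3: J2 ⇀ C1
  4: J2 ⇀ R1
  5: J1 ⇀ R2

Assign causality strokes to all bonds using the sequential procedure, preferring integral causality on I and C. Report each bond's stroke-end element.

β0 →J1
β1 →J1
β2 →Sf1
β3 →J2
β4 →J2
β5 →J1

bond 1 stroke at J1  (Se1 (Se) sets effort on bond)
bond 2 stroke at Sf1  (Sf1 fixes flow; stroke at Sf1)
bond 0 stroke at J1  (common-f at J1 fixed by 2)
bond 5 stroke at J1  (J1: bond 2 brought flow, rest push out)
bond 3 stroke at J2  (J2 flow already set via bond 0)
bond 4 stroke at J2  (1-jn J2 has f-setter on 0)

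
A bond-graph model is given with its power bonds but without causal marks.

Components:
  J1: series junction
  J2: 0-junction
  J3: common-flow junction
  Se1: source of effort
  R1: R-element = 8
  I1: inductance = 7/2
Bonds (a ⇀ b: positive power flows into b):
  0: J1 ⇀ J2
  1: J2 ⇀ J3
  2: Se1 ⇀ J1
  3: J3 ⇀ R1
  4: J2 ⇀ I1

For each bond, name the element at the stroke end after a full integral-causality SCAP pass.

β0 →J2
β1 →J3
β2 →J1
β3 →R1
β4 →I1

bond 2 |J1  (Se1 (Se) sets effort on bond)
bond 0 |J2  (J1 needs exactly one f-in)
bond 1 |J3  (0-jn J2 has e-setter on 0)
bond 4 |I1  (common-e at J2 fixed by 0)
bond 3 |R1  (J3: last free bond brings flow in)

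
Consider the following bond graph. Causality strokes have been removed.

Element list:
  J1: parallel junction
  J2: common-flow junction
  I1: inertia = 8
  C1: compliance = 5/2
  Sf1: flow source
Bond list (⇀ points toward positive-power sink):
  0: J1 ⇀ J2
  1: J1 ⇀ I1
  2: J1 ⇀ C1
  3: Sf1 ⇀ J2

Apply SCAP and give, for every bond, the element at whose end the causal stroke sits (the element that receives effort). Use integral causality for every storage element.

β3 stroke→Sf1  (source Sf1 imposes f)
β0 stroke→J2  (J2 flow already set via bond 3)
β1 stroke→I1  (I1 integral (f out))
β2 stroke→J1  (only one effort-in slot at J1)

bond 0 →J2
bond 1 →I1
bond 2 →J1
bond 3 →Sf1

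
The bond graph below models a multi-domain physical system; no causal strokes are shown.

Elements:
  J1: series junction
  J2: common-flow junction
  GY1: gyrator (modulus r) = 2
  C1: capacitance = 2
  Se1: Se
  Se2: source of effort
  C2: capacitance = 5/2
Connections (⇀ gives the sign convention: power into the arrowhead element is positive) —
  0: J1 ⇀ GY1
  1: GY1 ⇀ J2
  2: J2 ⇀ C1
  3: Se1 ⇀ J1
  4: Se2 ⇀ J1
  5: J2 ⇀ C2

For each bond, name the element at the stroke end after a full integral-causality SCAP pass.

bond 3 stroke→J1  (Se1: effort source, stroke at far end)
bond 4 stroke→J1  (Se2 fixes effort; stroke away)
bond 0 stroke→GY1  (J1: last free bond brings flow in)
bond 1 stroke→GY1  (GY GY1: same side as bond 0)
bond 2 stroke→J2  (J2: bond 1 brought flow, rest push out)
bond 5 stroke→J2  (1-jn J2 has f-setter on 1)

β0 →GY1
β1 →GY1
β2 →J2
β3 →J1
β4 →J1
β5 →J2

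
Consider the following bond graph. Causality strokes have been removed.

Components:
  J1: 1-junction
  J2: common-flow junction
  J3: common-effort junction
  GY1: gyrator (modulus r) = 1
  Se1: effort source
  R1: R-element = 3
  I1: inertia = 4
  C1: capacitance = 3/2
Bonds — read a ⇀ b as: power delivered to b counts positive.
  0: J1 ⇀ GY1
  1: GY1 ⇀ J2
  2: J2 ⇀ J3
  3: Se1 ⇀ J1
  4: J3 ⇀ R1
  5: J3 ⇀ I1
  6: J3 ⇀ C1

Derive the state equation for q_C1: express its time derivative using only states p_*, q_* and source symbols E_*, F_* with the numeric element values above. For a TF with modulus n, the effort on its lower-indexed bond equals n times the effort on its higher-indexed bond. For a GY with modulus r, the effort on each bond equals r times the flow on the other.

dq_C1/dt = E_Se1 - p_I1/4 - 2*q_C1/9

#3 stroke→J1  (Se1: effort source, stroke at far end)
#0 stroke→GY1  (J1: last free bond brings flow in)
#1 stroke→GY1  (GY1: gyrator matches bond 0)
#2 stroke→J2  (J2 flow already set via bond 1)
#5 stroke→I1  (I1 outputs flow p/I1)
#6 stroke→J3  (prefer integral on C1)
#4 stroke→R1  (common-e at J3 fixed by 6)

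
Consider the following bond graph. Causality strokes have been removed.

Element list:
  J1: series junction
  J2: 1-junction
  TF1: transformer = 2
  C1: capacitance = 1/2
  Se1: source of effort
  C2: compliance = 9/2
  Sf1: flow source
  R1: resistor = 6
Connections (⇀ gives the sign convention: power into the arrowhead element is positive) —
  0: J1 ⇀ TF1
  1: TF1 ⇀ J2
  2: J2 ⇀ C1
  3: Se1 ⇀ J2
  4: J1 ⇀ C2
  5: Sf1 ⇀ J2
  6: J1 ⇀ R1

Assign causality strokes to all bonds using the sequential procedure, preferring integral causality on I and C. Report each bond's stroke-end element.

#3 stroke at J2  (Se1 fixes effort; stroke away)
#5 stroke at Sf1  (Sf1 fixes flow; stroke at Sf1)
#1 stroke at J2  (common-f at J2 fixed by 5)
#2 stroke at J2  (common-f at J2 fixed by 5)
#0 stroke at TF1  (TF1 one-in-one-out from 1)
#4 stroke at J1  (1-jn J1 has f-setter on 0)
#6 stroke at J1  (J1 flow already set via bond 0)

#0 stroke at TF1
#1 stroke at J2
#2 stroke at J2
#3 stroke at J2
#4 stroke at J1
#5 stroke at Sf1
#6 stroke at J1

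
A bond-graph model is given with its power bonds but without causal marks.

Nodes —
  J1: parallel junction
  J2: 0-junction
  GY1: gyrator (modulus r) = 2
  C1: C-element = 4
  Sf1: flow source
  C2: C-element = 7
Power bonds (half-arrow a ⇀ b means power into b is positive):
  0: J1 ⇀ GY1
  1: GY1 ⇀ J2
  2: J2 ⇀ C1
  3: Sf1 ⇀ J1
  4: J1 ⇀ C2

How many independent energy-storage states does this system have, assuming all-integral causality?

β3 stroke at Sf1  (Sf1 (Sf) sets flow on bond)
β2 stroke at J2  (C1: C, integral causality)
β1 stroke at GY1  (J2 effort already set via bond 2)
β0 stroke at GY1  (GY1 both-in/both-out from 1)
β4 stroke at J1  (J1 needs exactly one e-in)

2  (C1, C2 all integral)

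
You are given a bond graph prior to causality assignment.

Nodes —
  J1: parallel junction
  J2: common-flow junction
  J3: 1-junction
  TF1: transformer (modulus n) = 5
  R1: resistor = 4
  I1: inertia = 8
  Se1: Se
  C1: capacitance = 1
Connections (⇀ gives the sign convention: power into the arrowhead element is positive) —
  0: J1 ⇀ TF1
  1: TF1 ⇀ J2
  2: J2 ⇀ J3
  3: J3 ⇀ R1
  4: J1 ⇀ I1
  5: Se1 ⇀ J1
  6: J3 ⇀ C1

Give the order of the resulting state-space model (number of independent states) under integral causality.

2  (C1, I1 all integral)

b5 stroke at J1  (Se1: effort source, stroke at far end)
b0 stroke at TF1  (J1 effort already set via bond 5)
b4 stroke at I1  (J1 effort already set via bond 5)
b1 stroke at J2  (through TF1, causality passes straight; one stroke at TF1)
b2 stroke at J3  (J2: last free bond brings flow in)
b6 stroke at J3  (prefer integral on C1)
b3 stroke at R1  (J3: last free bond brings flow in)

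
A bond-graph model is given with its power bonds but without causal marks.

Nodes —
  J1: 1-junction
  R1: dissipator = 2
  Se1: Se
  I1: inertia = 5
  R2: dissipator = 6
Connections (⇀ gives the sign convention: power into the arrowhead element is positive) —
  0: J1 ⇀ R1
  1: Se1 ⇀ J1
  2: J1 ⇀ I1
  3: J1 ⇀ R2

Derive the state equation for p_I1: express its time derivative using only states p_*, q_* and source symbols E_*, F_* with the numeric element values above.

dp_I1/dt = E_Se1 - 8*p_I1/5

#1 stroke→J1  (Se1 fixes effort; stroke away)
#2 stroke→I1  (prefer integral on I1)
#0 stroke→J1  (J1: bond 2 brought flow, rest push out)
#3 stroke→J1  (J1: bond 2 brought flow, rest push out)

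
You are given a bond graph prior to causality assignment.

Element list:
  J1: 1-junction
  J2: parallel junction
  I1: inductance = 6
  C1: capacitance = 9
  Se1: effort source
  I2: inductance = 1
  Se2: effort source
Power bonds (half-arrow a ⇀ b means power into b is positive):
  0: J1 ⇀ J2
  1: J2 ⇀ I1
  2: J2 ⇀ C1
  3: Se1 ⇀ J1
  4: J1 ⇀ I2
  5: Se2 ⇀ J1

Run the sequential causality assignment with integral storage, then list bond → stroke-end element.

β3 |J1  (Se1: effort source, stroke at far end)
β5 |J1  (Se2 fixes effort; stroke away)
β1 |I1  (prefer integral on I1)
β2 |J2  (prefer integral on C1)
β0 |J1  (J2 effort already set via bond 2)
β4 |I2  (J1 needs exactly one f-in)

#0 →J1
#1 →I1
#2 →J2
#3 →J1
#4 →I2
#5 →J1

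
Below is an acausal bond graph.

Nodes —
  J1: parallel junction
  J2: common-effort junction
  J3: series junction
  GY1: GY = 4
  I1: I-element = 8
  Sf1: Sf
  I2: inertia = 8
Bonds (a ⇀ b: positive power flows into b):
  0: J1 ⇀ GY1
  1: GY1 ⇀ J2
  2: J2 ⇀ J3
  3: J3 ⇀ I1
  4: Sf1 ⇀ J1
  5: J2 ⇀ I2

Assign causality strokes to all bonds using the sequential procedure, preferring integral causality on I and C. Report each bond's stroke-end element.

#0 stroke at J1
#1 stroke at J2
#2 stroke at J3
#3 stroke at I1
#4 stroke at Sf1
#5 stroke at I2

bond 4 →Sf1  (source Sf1 imposes f)
bond 0 →J1  (closing 0-jn rule on J1)
bond 1 →J2  (through GY1, causality inverts; strokes same side of GY1)
bond 2 →J3  (J2: bond 1 brought effort, rest push out)
bond 5 →I2  (common-e at J2 fixed by 1)
bond 3 →I1  (J3: last free bond brings flow in)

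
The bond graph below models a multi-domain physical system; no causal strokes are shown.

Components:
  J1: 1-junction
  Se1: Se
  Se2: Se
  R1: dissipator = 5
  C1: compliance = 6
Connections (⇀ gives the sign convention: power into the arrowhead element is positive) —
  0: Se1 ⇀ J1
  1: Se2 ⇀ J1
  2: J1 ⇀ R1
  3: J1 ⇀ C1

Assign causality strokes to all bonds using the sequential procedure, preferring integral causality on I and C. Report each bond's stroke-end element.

β0 stroke→J1
β1 stroke→J1
β2 stroke→R1
β3 stroke→J1

bond 0 |J1  (Se1 fixes effort; stroke away)
bond 1 |J1  (Se2 fixes effort; stroke away)
bond 3 |J1  (prefer integral on C1)
bond 2 |R1  (J1: last free bond brings flow in)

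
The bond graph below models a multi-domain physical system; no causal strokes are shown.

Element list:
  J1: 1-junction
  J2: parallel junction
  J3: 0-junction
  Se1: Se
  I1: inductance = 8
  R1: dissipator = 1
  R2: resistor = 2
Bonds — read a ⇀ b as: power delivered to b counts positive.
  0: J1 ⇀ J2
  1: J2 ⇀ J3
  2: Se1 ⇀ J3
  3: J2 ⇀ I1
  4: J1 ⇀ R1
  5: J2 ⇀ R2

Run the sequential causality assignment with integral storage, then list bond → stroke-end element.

bond 2 |J3  (Se1 fixes effort; stroke away)
bond 1 |J2  (J3: bond 2 brought effort, rest push out)
bond 0 |J1  (common-e at J2 fixed by 1)
bond 3 |I1  (J2 effort already set via bond 1)
bond 5 |R2  (J2 effort already set via bond 1)
bond 4 |R1  (closing 1-jn rule on J1)

bond 0 stroke at J1
bond 1 stroke at J2
bond 2 stroke at J3
bond 3 stroke at I1
bond 4 stroke at R1
bond 5 stroke at R2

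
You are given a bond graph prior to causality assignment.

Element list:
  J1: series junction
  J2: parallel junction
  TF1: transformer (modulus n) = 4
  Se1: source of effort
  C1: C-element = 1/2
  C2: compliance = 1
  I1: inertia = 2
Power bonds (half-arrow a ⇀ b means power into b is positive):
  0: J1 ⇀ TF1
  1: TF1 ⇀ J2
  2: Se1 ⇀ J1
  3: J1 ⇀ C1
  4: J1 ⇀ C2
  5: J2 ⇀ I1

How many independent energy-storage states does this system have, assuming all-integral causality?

#2 stroke→J1  (Se1: effort source, stroke at far end)
#3 stroke→J1  (C1: C, integral causality)
#4 stroke→J1  (C2: C, integral causality)
#0 stroke→TF1  (J1: last free bond brings flow in)
#1 stroke→J2  (TF1 one-in-one-out from 0)
#5 stroke→I1  (0-jn J2 has e-setter on 1)

3  (C1, C2, I1 all integral)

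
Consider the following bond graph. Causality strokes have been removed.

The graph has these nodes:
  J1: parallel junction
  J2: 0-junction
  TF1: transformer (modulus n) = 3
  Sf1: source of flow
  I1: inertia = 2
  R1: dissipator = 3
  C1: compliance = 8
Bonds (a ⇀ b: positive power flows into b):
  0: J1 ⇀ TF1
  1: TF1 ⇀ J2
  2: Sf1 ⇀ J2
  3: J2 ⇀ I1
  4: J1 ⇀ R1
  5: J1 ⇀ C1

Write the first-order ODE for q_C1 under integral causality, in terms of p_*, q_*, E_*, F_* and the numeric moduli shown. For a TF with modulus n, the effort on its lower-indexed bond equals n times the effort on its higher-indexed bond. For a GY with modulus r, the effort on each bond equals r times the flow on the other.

β2 stroke→Sf1  (source Sf1 imposes f)
β3 stroke→I1  (I1: I, integral causality)
β1 stroke→J2  (J2: last free bond brings effort in)
β0 stroke→TF1  (TF TF1: opposite of bond 1)
β5 stroke→J1  (prefer integral on C1)
β4 stroke→R1  (0-jn J1 has e-setter on 5)

dq_C1/dt = F_Sf1/3 - p_I1/6 - q_C1/24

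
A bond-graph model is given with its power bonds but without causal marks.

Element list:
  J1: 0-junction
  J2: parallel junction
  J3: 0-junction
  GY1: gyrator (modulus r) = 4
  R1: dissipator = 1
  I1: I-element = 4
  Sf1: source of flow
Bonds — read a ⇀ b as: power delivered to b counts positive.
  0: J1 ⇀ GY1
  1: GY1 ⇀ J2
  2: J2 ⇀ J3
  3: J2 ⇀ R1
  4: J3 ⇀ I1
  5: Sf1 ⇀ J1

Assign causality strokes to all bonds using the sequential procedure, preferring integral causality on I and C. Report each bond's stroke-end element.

bond 0 →J1
bond 1 →J2
bond 2 →J3
bond 3 →R1
bond 4 →I1
bond 5 →Sf1

#5 stroke→Sf1  (Sf1 (Sf) sets flow on bond)
#0 stroke→J1  (J1 needs exactly one e-in)
#1 stroke→J2  (GY1 both-in/both-out from 0)
#2 stroke→J3  (0-jn J2 has e-setter on 1)
#3 stroke→R1  (J2: bond 1 brought effort, rest push out)
#4 stroke→I1  (common-e at J3 fixed by 2)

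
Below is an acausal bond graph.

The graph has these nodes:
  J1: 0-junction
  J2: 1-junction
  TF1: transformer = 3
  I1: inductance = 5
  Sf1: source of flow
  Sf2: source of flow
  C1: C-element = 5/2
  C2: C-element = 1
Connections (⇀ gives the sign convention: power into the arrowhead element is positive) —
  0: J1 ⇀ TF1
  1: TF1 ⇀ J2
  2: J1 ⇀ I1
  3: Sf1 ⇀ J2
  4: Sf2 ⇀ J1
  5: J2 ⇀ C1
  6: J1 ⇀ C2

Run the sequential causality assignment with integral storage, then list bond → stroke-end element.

#3 stroke→Sf1  (Sf1 (Sf) sets flow on bond)
#4 stroke→Sf2  (Sf2 (Sf) sets flow on bond)
#1 stroke→J2  (common-f at J2 fixed by 3)
#5 stroke→J2  (common-f at J2 fixed by 3)
#0 stroke→TF1  (through TF1, causality passes straight; one stroke at TF1)
#2 stroke→I1  (I1 integral (f out))
#6 stroke→J1  (closing 0-jn rule on J1)

β0 |TF1
β1 |J2
β2 |I1
β3 |Sf1
β4 |Sf2
β5 |J2
β6 |J1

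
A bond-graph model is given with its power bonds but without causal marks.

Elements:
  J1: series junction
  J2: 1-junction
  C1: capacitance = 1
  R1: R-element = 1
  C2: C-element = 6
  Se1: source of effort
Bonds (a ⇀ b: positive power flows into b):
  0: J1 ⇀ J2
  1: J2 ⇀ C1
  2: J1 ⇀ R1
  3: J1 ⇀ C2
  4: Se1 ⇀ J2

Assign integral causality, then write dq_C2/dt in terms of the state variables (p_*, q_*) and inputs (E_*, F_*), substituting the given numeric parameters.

dq_C2/dt = E_Se1 - q_C1 - q_C2/6

β4 stroke→J2  (Se1 fixes effort; stroke away)
β1 stroke→J2  (C1 integral (e out))
β0 stroke→J1  (closing 1-jn rule on J2)
β3 stroke→J1  (C2: C, integral causality)
β2 stroke→R1  (J1 needs exactly one f-in)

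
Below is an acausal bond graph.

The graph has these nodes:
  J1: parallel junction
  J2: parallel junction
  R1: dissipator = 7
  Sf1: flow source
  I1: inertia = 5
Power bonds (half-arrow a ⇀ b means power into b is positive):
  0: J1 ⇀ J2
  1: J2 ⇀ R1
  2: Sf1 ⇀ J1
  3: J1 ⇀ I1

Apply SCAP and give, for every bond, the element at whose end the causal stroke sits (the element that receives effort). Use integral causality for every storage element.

b0 |J1
b1 |J2
b2 |Sf1
b3 |I1

β2 stroke at Sf1  (Sf1 (Sf) sets flow on bond)
β3 stroke at I1  (I1 outputs flow p/I1)
β0 stroke at J1  (J1: last free bond brings effort in)
β1 stroke at J2  (J2: last free bond brings effort in)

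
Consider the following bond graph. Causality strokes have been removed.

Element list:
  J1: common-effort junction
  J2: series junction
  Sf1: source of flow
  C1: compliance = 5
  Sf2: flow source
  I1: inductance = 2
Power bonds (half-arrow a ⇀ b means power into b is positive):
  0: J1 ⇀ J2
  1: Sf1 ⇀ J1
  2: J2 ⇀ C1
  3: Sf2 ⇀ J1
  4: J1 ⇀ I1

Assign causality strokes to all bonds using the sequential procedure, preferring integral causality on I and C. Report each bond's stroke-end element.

b0 stroke→J1
b1 stroke→Sf1
b2 stroke→J2
b3 stroke→Sf2
b4 stroke→I1

#1 |Sf1  (source Sf1 imposes f)
#3 |Sf2  (source Sf2 imposes f)
#2 |J2  (C1 outputs effort q/C1)
#0 |J1  (J2: last free bond brings flow in)
#4 |I1  (0-jn J1 has e-setter on 0)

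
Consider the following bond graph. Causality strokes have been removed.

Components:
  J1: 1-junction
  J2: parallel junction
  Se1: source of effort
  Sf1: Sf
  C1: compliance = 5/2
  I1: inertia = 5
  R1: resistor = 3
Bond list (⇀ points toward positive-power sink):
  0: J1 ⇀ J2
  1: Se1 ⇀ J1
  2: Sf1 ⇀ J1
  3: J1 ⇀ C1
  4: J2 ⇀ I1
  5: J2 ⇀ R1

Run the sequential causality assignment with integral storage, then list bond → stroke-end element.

b0 stroke→J1
b1 stroke→J1
b2 stroke→Sf1
b3 stroke→J1
b4 stroke→I1
b5 stroke→J2

bond 1 →J1  (Se1 fixes effort; stroke away)
bond 2 →Sf1  (Sf1 fixes flow; stroke at Sf1)
bond 0 →J1  (J1 flow already set via bond 2)
bond 3 →J1  (J1: bond 2 brought flow, rest push out)
bond 4 →I1  (prefer integral on I1)
bond 5 →J2  (J2: last free bond brings effort in)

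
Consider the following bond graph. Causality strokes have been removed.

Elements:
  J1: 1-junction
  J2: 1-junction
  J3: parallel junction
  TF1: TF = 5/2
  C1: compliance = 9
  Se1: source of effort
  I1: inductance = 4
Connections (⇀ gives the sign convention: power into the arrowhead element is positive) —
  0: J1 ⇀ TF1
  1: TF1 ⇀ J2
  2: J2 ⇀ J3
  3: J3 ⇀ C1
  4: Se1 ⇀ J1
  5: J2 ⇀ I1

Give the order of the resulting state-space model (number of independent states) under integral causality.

b4 stroke at J1  (source Se1 imposes e)
b0 stroke at TF1  (J1: last free bond brings flow in)
b1 stroke at J2  (TF1: transformer flips bond 0)
b3 stroke at J3  (prefer integral on C1)
b2 stroke at J2  (J3 effort already set via bond 3)
b5 stroke at I1  (J2 needs exactly one f-in)

2  (C1, I1 all integral)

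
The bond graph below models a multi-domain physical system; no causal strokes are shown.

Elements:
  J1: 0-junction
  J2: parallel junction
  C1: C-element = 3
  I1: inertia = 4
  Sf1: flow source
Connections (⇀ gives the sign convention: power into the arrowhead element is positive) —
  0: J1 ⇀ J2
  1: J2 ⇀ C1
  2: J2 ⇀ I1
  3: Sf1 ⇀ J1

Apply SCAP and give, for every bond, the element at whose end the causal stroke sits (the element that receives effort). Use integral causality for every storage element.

β3 stroke→Sf1  (Sf1: flow source, stroke at near end)
β0 stroke→J1  (J1: last free bond brings effort in)
β1 stroke→J2  (C1 integral (e out))
β2 stroke→I1  (0-jn J2 has e-setter on 1)

β0 stroke→J1
β1 stroke→J2
β2 stroke→I1
β3 stroke→Sf1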